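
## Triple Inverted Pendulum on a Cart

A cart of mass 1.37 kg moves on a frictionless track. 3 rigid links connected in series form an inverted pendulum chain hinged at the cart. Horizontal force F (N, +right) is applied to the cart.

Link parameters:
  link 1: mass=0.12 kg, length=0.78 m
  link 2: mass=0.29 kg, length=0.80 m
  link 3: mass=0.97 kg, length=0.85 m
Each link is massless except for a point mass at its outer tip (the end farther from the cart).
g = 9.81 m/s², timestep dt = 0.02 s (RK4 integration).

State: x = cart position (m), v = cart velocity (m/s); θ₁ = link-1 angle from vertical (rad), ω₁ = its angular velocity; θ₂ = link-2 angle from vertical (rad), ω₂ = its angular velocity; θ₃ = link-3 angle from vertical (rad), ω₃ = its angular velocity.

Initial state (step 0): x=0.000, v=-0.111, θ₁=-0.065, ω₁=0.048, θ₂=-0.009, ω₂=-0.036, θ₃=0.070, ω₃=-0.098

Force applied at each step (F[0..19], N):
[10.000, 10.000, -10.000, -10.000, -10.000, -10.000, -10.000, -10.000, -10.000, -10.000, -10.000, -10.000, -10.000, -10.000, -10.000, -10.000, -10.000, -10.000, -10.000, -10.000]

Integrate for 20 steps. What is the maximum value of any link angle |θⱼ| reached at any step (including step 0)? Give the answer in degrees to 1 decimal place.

apply F[0]=+10.000 → step 1: x=-0.001, v=0.047, θ₁=-0.068, ω₁=-0.304, θ₂=-0.009, ω₂=0.050, θ₃=0.069, ω₃=-0.028
apply F[1]=+10.000 → step 2: x=0.002, v=0.205, θ₁=-0.077, ω₁=-0.669, θ₂=-0.007, ω₂=0.151, θ₃=0.069, ω₃=0.038
apply F[2]=-10.000 → step 3: x=0.005, v=0.074, θ₁=-0.091, ω₁=-0.717, θ₂=-0.002, ω₂=0.303, θ₃=0.070, ω₃=0.108
apply F[3]=-10.000 → step 4: x=0.005, v=-0.054, θ₁=-0.106, ω₁=-0.811, θ₂=0.006, ω₂=0.502, θ₃=0.073, ω₃=0.170
apply F[4]=-10.000 → step 5: x=0.002, v=-0.182, θ₁=-0.124, ω₁=-0.948, θ₂=0.018, ω₂=0.752, θ₃=0.077, ω₃=0.223
apply F[5]=-10.000 → step 6: x=-0.002, v=-0.308, θ₁=-0.144, ω₁=-1.120, θ₂=0.036, ω₂=1.048, θ₃=0.082, ω₃=0.261
apply F[6]=-10.000 → step 7: x=-0.010, v=-0.436, θ₁=-0.169, ω₁=-1.304, θ₂=0.060, ω₂=1.372, θ₃=0.087, ω₃=0.282
apply F[7]=-10.000 → step 8: x=-0.020, v=-0.565, θ₁=-0.196, ω₁=-1.473, θ₂=0.091, ω₂=1.696, θ₃=0.093, ω₃=0.289
apply F[8]=-10.000 → step 9: x=-0.032, v=-0.698, θ₁=-0.227, ω₁=-1.603, θ₂=0.128, ω₂=1.995, θ₃=0.099, ω₃=0.286
apply F[9]=-10.000 → step 10: x=-0.048, v=-0.832, θ₁=-0.260, ω₁=-1.685, θ₂=0.170, ω₂=2.258, θ₃=0.105, ω₃=0.277
apply F[10]=-10.000 → step 11: x=-0.066, v=-0.969, θ₁=-0.294, ω₁=-1.719, θ₂=0.218, ω₂=2.485, θ₃=0.110, ω₃=0.268
apply F[11]=-10.000 → step 12: x=-0.087, v=-1.107, θ₁=-0.329, ω₁=-1.713, θ₂=0.270, ω₂=2.682, θ₃=0.115, ω₃=0.260
apply F[12]=-10.000 → step 13: x=-0.110, v=-1.246, θ₁=-0.363, ω₁=-1.673, θ₂=0.325, ω₂=2.859, θ₃=0.120, ω₃=0.255
apply F[13]=-10.000 → step 14: x=-0.136, v=-1.386, θ₁=-0.395, ω₁=-1.605, θ₂=0.384, ω₂=3.024, θ₃=0.125, ω₃=0.254
apply F[14]=-10.000 → step 15: x=-0.166, v=-1.526, θ₁=-0.427, ω₁=-1.511, θ₂=0.446, ω₂=3.182, θ₃=0.131, ω₃=0.259
apply F[15]=-10.000 → step 16: x=-0.197, v=-1.665, θ₁=-0.456, ω₁=-1.394, θ₂=0.511, ω₂=3.340, θ₃=0.136, ω₃=0.269
apply F[16]=-10.000 → step 17: x=-0.232, v=-1.805, θ₁=-0.482, ω₁=-1.251, θ₂=0.580, ω₂=3.501, θ₃=0.141, ω₃=0.286
apply F[17]=-10.000 → step 18: x=-0.270, v=-1.944, θ₁=-0.506, ω₁=-1.083, θ₂=0.651, ω₂=3.668, θ₃=0.147, ω₃=0.311
apply F[18]=-10.000 → step 19: x=-0.310, v=-2.082, θ₁=-0.525, ω₁=-0.885, θ₂=0.726, ω₂=3.846, θ₃=0.154, ω₃=0.346
apply F[19]=-10.000 → step 20: x=-0.353, v=-2.220, θ₁=-0.541, ω₁=-0.655, θ₂=0.805, ω₂=4.036, θ₃=0.161, ω₃=0.393
Max |angle| over trajectory = 0.805 rad = 46.1°.

Answer: 46.1°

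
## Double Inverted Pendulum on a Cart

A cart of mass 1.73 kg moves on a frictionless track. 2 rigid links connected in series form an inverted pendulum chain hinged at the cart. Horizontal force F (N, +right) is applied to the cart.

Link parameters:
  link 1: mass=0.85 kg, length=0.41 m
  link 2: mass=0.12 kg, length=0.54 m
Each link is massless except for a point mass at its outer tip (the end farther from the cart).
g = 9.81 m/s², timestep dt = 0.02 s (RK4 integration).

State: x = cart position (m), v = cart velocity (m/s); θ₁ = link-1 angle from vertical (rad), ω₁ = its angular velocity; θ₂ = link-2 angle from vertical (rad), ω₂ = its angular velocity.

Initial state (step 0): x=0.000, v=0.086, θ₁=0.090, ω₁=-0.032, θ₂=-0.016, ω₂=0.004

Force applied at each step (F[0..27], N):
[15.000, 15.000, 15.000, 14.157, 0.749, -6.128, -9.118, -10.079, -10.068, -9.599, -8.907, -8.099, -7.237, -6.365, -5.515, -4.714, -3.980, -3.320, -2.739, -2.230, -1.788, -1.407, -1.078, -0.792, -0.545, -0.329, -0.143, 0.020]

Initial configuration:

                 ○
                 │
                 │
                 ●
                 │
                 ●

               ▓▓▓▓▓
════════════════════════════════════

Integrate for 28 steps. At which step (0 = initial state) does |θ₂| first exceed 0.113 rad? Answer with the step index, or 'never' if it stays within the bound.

Answer: never

Derivation:
apply F[0]=+15.000 → step 1: x=0.003, v=0.249, θ₁=0.086, ω₁=-0.378, θ₂=-0.016, ω₂=-0.042
apply F[1]=+15.000 → step 2: x=0.010, v=0.413, θ₁=0.075, ω₁=-0.732, θ₂=-0.018, ω₂=-0.085
apply F[2]=+15.000 → step 3: x=0.020, v=0.579, θ₁=0.057, ω₁=-1.098, θ₂=-0.020, ω₂=-0.121
apply F[3]=+14.157 → step 4: x=0.033, v=0.738, θ₁=0.031, ω₁=-1.460, θ₂=-0.022, ω₂=-0.147
apply F[4]=+0.749 → step 5: x=0.048, v=0.745, θ₁=0.002, ω₁=-1.467, θ₂=-0.026, ω₂=-0.162
apply F[5]=-6.128 → step 6: x=0.062, v=0.675, θ₁=-0.026, ω₁=-1.302, θ₂=-0.029, ω₂=-0.168
apply F[6]=-9.118 → step 7: x=0.075, v=0.574, θ₁=-0.050, ω₁=-1.073, θ₂=-0.032, ω₂=-0.165
apply F[7]=-10.079 → step 8: x=0.085, v=0.464, θ₁=-0.069, ω₁=-0.836, θ₂=-0.035, ω₂=-0.154
apply F[8]=-10.068 → step 9: x=0.093, v=0.356, θ₁=-0.083, ω₁=-0.613, θ₂=-0.038, ω₂=-0.137
apply F[9]=-9.599 → step 10: x=0.099, v=0.255, θ₁=-0.093, ω₁=-0.413, θ₂=-0.041, ω₂=-0.116
apply F[10]=-8.907 → step 11: x=0.103, v=0.163, θ₁=-0.100, ω₁=-0.240, θ₂=-0.043, ω₂=-0.093
apply F[11]=-8.099 → step 12: x=0.106, v=0.081, θ₁=-0.103, ω₁=-0.094, θ₂=-0.045, ω₂=-0.068
apply F[12]=-7.237 → step 13: x=0.107, v=0.009, θ₁=-0.104, ω₁=0.027, θ₂=-0.046, ω₂=-0.043
apply F[13]=-6.365 → step 14: x=0.106, v=-0.053, θ₁=-0.102, ω₁=0.124, θ₂=-0.046, ω₂=-0.019
apply F[14]=-5.515 → step 15: x=0.105, v=-0.105, θ₁=-0.099, ω₁=0.199, θ₂=-0.046, ω₂=0.005
apply F[15]=-4.714 → step 16: x=0.102, v=-0.149, θ₁=-0.095, ω₁=0.256, θ₂=-0.046, ω₂=0.026
apply F[16]=-3.980 → step 17: x=0.099, v=-0.185, θ₁=-0.089, ω₁=0.296, θ₂=-0.045, ω₂=0.045
apply F[17]=-3.320 → step 18: x=0.095, v=-0.213, θ₁=-0.083, ω₁=0.322, θ₂=-0.044, ω₂=0.062
apply F[18]=-2.739 → step 19: x=0.090, v=-0.236, θ₁=-0.076, ω₁=0.337, θ₂=-0.043, ω₂=0.077
apply F[19]=-2.230 → step 20: x=0.086, v=-0.254, θ₁=-0.070, ω₁=0.343, θ₂=-0.041, ω₂=0.090
apply F[20]=-1.788 → step 21: x=0.080, v=-0.268, θ₁=-0.063, ω₁=0.343, θ₂=-0.039, ω₂=0.101
apply F[21]=-1.407 → step 22: x=0.075, v=-0.277, θ₁=-0.056, ω₁=0.337, θ₂=-0.037, ω₂=0.109
apply F[22]=-1.078 → step 23: x=0.069, v=-0.284, θ₁=-0.049, ω₁=0.327, θ₂=-0.035, ω₂=0.116
apply F[23]=-0.792 → step 24: x=0.064, v=-0.288, θ₁=-0.043, ω₁=0.314, θ₂=-0.033, ω₂=0.121
apply F[24]=-0.545 → step 25: x=0.058, v=-0.290, θ₁=-0.037, ω₁=0.299, θ₂=-0.030, ω₂=0.125
apply F[25]=-0.329 → step 26: x=0.052, v=-0.290, θ₁=-0.031, ω₁=0.283, θ₂=-0.028, ω₂=0.127
apply F[26]=-0.143 → step 27: x=0.046, v=-0.289, θ₁=-0.025, ω₁=0.266, θ₂=-0.025, ω₂=0.128
apply F[27]=+0.020 → step 28: x=0.040, v=-0.286, θ₁=-0.020, ω₁=0.248, θ₂=-0.022, ω₂=0.127
max |θ₂| = 0.046 ≤ 0.113 over all 29 states.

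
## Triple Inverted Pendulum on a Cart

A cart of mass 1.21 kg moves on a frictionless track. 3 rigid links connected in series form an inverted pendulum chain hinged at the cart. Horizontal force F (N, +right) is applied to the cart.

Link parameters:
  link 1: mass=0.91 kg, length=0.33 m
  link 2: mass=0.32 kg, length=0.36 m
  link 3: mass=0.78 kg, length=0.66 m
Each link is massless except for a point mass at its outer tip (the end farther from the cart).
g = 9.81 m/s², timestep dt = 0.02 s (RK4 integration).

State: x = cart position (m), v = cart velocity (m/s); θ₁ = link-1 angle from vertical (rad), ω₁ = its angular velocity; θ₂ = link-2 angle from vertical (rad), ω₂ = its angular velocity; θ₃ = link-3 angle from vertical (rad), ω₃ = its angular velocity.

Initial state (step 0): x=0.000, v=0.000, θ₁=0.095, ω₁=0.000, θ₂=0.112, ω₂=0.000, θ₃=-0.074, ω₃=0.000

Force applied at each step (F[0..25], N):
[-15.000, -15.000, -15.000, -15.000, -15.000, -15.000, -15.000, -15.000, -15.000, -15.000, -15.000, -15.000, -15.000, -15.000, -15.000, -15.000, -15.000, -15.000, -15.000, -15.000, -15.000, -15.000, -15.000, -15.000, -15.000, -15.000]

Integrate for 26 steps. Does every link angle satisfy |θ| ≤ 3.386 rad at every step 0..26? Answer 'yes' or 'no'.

Answer: yes

Derivation:
apply F[0]=-15.000 → step 1: x=-0.003, v=-0.274, θ₁=0.104, ω₁=0.876, θ₂=0.114, ω₂=0.205, θ₃=-0.075, ω₃=-0.149
apply F[1]=-15.000 → step 2: x=-0.011, v=-0.549, θ₁=0.130, ω₁=1.772, θ₂=0.120, ω₂=0.382, θ₃=-0.080, ω₃=-0.287
apply F[2]=-15.000 → step 3: x=-0.025, v=-0.825, θ₁=0.175, ω₁=2.697, θ₂=0.129, ω₂=0.508, θ₃=-0.087, ω₃=-0.400
apply F[3]=-15.000 → step 4: x=-0.044, v=-1.094, θ₁=0.238, ω₁=3.631, θ₂=0.140, ω₂=0.567, θ₃=-0.096, ω₃=-0.469
apply F[4]=-15.000 → step 5: x=-0.068, v=-1.344, θ₁=0.320, ω₁=4.525, θ₂=0.151, ω₂=0.569, θ₃=-0.105, ω₃=-0.474
apply F[5]=-15.000 → step 6: x=-0.097, v=-1.562, θ₁=0.418, ω₁=5.315, θ₂=0.162, ω₂=0.553, θ₃=-0.114, ω₃=-0.409
apply F[6]=-15.000 → step 7: x=-0.131, v=-1.735, θ₁=0.531, ω₁=5.959, θ₂=0.174, ω₂=0.575, θ₃=-0.121, ω₃=-0.281
apply F[7]=-15.000 → step 8: x=-0.167, v=-1.864, θ₁=0.656, ω₁=6.454, θ₂=0.186, ω₂=0.683, θ₃=-0.125, ω₃=-0.113
apply F[8]=-15.000 → step 9: x=-0.205, v=-1.951, θ₁=0.789, ω₁=6.833, θ₂=0.202, ω₂=0.902, θ₃=-0.125, ω₃=0.076
apply F[9]=-15.000 → step 10: x=-0.244, v=-2.004, θ₁=0.929, ω₁=7.135, θ₂=0.223, ω₂=1.236, θ₃=-0.122, ω₃=0.272
apply F[10]=-15.000 → step 11: x=-0.285, v=-2.026, θ₁=1.074, ω₁=7.395, θ₂=0.252, ω₂=1.679, θ₃=-0.115, ω₃=0.470
apply F[11]=-15.000 → step 12: x=-0.325, v=-2.021, θ₁=1.224, ω₁=7.638, θ₂=0.291, ω₂=2.221, θ₃=-0.103, ω₃=0.672
apply F[12]=-15.000 → step 13: x=-0.365, v=-1.991, θ₁=1.379, ω₁=7.878, θ₂=0.341, ω₂=2.853, θ₃=-0.088, ω₃=0.882
apply F[13]=-15.000 → step 14: x=-0.405, v=-1.937, θ₁=1.539, ω₁=8.123, θ₂=0.405, ω₂=3.566, θ₃=-0.068, ω₃=1.111
apply F[14]=-15.000 → step 15: x=-0.443, v=-1.861, θ₁=1.704, ω₁=8.374, θ₂=0.484, ω₂=4.356, θ₃=-0.043, ω₃=1.373
apply F[15]=-15.000 → step 16: x=-0.479, v=-1.766, θ₁=1.874, ω₁=8.623, θ₂=0.580, ω₂=5.217, θ₃=-0.012, ω₃=1.686
apply F[16]=-15.000 → step 17: x=-0.513, v=-1.657, θ₁=2.049, ω₁=8.852, θ₂=0.694, ω₂=6.146, θ₃=0.025, ω₃=2.071
apply F[17]=-15.000 → step 18: x=-0.545, v=-1.543, θ₁=2.228, ω₁=9.024, θ₂=0.826, ω₂=7.135, θ₃=0.071, ω₃=2.556
apply F[18]=-15.000 → step 19: x=-0.575, v=-1.444, θ₁=2.409, ω₁=9.069, θ₂=0.979, ω₂=8.162, θ₃=0.128, ω₃=3.172
apply F[19]=-15.000 → step 20: x=-0.603, v=-1.384, θ₁=2.589, ω₁=8.877, θ₂=1.153, ω₂=9.165, θ₃=0.199, ω₃=3.951
apply F[20]=-15.000 → step 21: x=-0.631, v=-1.393, θ₁=2.762, ω₁=8.324, θ₂=1.345, ω₂=10.014, θ₃=0.287, ω₃=4.913
apply F[21]=-15.000 → step 22: x=-0.660, v=-1.491, θ₁=2.919, ω₁=7.342, θ₂=1.551, ω₂=10.509, θ₃=0.397, ω₃=6.040
apply F[22]=-15.000 → step 23: x=-0.691, v=-1.670, θ₁=3.053, ω₁=5.998, θ₂=1.762, ω₂=10.445, θ₃=0.530, ω₃=7.261
apply F[23]=-15.000 → step 24: x=-0.727, v=-1.906, θ₁=3.158, ω₁=4.465, θ₂=1.964, ω₂=9.692, θ₃=0.687, ω₃=8.462
apply F[24]=-15.000 → step 25: x=-0.767, v=-2.169, θ₁=3.232, ω₁=2.915, θ₂=2.144, ω₂=8.226, θ₃=0.867, ω₃=9.541
apply F[25]=-15.000 → step 26: x=-0.814, v=-2.444, θ₁=3.275, ω₁=1.428, θ₂=2.289, ω₂=6.114, θ₃=1.068, ω₃=10.472
Max |angle| over trajectory = 3.275 rad; bound = 3.386 → within bound.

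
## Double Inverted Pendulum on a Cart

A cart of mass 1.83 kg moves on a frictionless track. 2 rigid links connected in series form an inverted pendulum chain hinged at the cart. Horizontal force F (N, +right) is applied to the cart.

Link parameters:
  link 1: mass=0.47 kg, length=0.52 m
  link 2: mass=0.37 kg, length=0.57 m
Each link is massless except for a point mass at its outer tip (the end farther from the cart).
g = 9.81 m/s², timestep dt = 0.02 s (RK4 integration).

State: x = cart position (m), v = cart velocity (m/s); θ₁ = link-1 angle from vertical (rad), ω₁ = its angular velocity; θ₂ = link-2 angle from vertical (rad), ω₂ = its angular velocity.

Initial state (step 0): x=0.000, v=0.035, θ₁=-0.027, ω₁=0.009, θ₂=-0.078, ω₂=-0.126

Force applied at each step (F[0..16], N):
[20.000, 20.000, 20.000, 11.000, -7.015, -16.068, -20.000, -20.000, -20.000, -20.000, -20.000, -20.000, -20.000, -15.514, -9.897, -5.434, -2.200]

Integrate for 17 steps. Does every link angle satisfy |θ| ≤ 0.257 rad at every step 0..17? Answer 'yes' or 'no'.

apply F[0]=+20.000 → step 1: x=0.003, v=0.256, θ₁=-0.031, ω₁=-0.412, θ₂=-0.081, ω₂=-0.156
apply F[1]=+20.000 → step 2: x=0.010, v=0.478, θ₁=-0.044, ω₁=-0.839, θ₂=-0.084, ω₂=-0.183
apply F[2]=+20.000 → step 3: x=0.022, v=0.700, θ₁=-0.065, ω₁=-1.278, θ₂=-0.088, ω₂=-0.200
apply F[3]=+11.000 → step 4: x=0.037, v=0.827, θ₁=-0.093, ω₁=-1.547, θ₂=-0.092, ω₂=-0.206
apply F[4]=-7.015 → step 5: x=0.053, v=0.759, θ₁=-0.123, ω₁=-1.462, θ₂=-0.096, ω₂=-0.199
apply F[5]=-16.068 → step 6: x=0.067, v=0.596, θ₁=-0.150, ω₁=-1.214, θ₂=-0.100, ω₂=-0.175
apply F[6]=-20.000 → step 7: x=0.077, v=0.393, θ₁=-0.171, ω₁=-0.908, θ₂=-0.103, ω₂=-0.135
apply F[7]=-20.000 → step 8: x=0.082, v=0.192, θ₁=-0.186, ω₁=-0.621, θ₂=-0.105, ω₂=-0.083
apply F[8]=-20.000 → step 9: x=0.084, v=-0.007, θ₁=-0.196, ω₁=-0.346, θ₂=-0.106, ω₂=-0.023
apply F[9]=-20.000 → step 10: x=0.082, v=-0.204, θ₁=-0.200, ω₁=-0.079, θ₂=-0.106, ω₂=0.043
apply F[10]=-20.000 → step 11: x=0.076, v=-0.402, θ₁=-0.199, ω₁=0.186, θ₂=-0.105, ω₂=0.111
apply F[11]=-20.000 → step 12: x=0.066, v=-0.600, θ₁=-0.193, ω₁=0.454, θ₂=-0.102, ω₂=0.178
apply F[12]=-20.000 → step 13: x=0.052, v=-0.800, θ₁=-0.181, ω₁=0.731, θ₂=-0.098, ω₂=0.239
apply F[13]=-15.514 → step 14: x=0.035, v=-0.953, θ₁=-0.164, ω₁=0.931, θ₂=-0.092, ω₂=0.290
apply F[14]=-9.897 → step 15: x=0.015, v=-1.047, θ₁=-0.144, ω₁=1.033, θ₂=-0.086, ω₂=0.331
apply F[15]=-5.434 → step 16: x=-0.007, v=-1.095, θ₁=-0.124, ω₁=1.059, θ₂=-0.079, ω₂=0.361
apply F[16]=-2.200 → step 17: x=-0.029, v=-1.109, θ₁=-0.103, ω₁=1.034, θ₂=-0.072, ω₂=0.383
Max |angle| over trajectory = 0.200 rad; bound = 0.257 → within bound.

Answer: yes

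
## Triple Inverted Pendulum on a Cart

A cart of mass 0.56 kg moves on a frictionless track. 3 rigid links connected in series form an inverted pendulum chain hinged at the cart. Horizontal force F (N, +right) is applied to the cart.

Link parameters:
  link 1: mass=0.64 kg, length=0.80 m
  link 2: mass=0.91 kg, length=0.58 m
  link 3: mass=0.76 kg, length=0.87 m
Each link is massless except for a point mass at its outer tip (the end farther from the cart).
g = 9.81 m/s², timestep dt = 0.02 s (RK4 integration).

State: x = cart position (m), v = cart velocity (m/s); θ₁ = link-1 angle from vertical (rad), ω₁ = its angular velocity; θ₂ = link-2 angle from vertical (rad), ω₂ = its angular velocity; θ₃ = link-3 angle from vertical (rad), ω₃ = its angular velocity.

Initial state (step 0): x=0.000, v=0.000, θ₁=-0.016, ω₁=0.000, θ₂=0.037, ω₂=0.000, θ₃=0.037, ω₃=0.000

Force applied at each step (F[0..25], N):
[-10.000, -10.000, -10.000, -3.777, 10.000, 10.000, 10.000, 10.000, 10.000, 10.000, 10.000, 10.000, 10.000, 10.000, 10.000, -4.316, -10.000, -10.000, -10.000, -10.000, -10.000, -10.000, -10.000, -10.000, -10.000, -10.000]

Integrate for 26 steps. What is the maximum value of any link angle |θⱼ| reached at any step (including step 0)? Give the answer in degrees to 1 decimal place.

apply F[0]=-10.000 → step 1: x=-0.003, v=-0.345, θ₁=-0.012, ω₁=0.394, θ₂=0.038, ω₂=0.064, θ₃=0.037, ω₃=-0.000
apply F[1]=-10.000 → step 2: x=-0.014, v=-0.697, θ₁=-0.000, ω₁=0.804, θ₂=0.040, ω₂=0.119, θ₃=0.037, ω₃=-0.001
apply F[2]=-10.000 → step 3: x=-0.031, v=-1.061, θ₁=0.020, ω₁=1.243, θ₂=0.042, ω₂=0.154, θ₃=0.037, ω₃=-0.002
apply F[3]=-3.777 → step 4: x=-0.054, v=-1.218, θ₁=0.047, ω₁=1.441, θ₂=0.046, ω₂=0.167, θ₃=0.037, ω₃=-0.004
apply F[4]=+10.000 → step 5: x=-0.075, v=-0.907, θ₁=0.072, ω₁=1.077, θ₂=0.049, ω₂=0.154, θ₃=0.037, ω₃=-0.009
apply F[5]=+10.000 → step 6: x=-0.091, v=-0.619, θ₁=0.090, ω₁=0.760, θ₂=0.052, ω₂=0.118, θ₃=0.037, ω₃=-0.014
apply F[6]=+10.000 → step 7: x=-0.100, v=-0.348, θ₁=0.103, ω₁=0.477, θ₂=0.053, ω₂=0.063, θ₃=0.036, ω₃=-0.022
apply F[7]=+10.000 → step 8: x=-0.105, v=-0.087, θ₁=0.110, ω₁=0.216, θ₂=0.054, ω₂=-0.003, θ₃=0.036, ω₃=-0.030
apply F[8]=+10.000 → step 9: x=-0.104, v=0.169, θ₁=0.111, ω₁=-0.033, θ₂=0.053, ω₂=-0.076, θ₃=0.035, ω₃=-0.038
apply F[9]=+10.000 → step 10: x=-0.098, v=0.426, θ₁=0.108, ω₁=-0.284, θ₂=0.051, ω₂=-0.151, θ₃=0.034, ω₃=-0.047
apply F[10]=+10.000 → step 11: x=-0.087, v=0.689, θ₁=0.100, ω₁=-0.546, θ₂=0.047, ω₂=-0.221, θ₃=0.033, ω₃=-0.054
apply F[11]=+10.000 → step 12: x=-0.070, v=0.965, θ₁=0.086, ω₁=-0.833, θ₂=0.042, ω₂=-0.282, θ₃=0.032, ω₃=-0.059
apply F[12]=+10.000 → step 13: x=-0.048, v=1.258, θ₁=0.067, ω₁=-1.155, θ₂=0.036, ω₂=-0.327, θ₃=0.031, ω₃=-0.063
apply F[13]=+10.000 → step 14: x=-0.020, v=1.575, θ₁=0.040, ω₁=-1.524, θ₂=0.029, ω₂=-0.350, θ₃=0.030, ω₃=-0.063
apply F[14]=+10.000 → step 15: x=0.015, v=1.917, θ₁=0.005, ω₁=-1.946, θ₂=0.022, ω₂=-0.349, θ₃=0.028, ω₃=-0.062
apply F[15]=-4.316 → step 16: x=0.052, v=1.771, θ₁=-0.032, ω₁=-1.782, θ₂=0.015, ω₂=-0.322, θ₃=0.027, ω₃=-0.060
apply F[16]=-10.000 → step 17: x=0.084, v=1.447, θ₁=-0.064, ω₁=-1.424, θ₂=0.010, ω₂=-0.261, θ₃=0.026, ω₃=-0.055
apply F[17]=-10.000 → step 18: x=0.110, v=1.150, θ₁=-0.089, ω₁=-1.124, θ₂=0.005, ω₂=-0.167, θ₃=0.025, ω₃=-0.048
apply F[18]=-10.000 → step 19: x=0.130, v=0.876, θ₁=-0.109, ω₁=-0.875, θ₂=0.003, ω₂=-0.044, θ₃=0.024, ω₃=-0.039
apply F[19]=-10.000 → step 20: x=0.145, v=0.619, θ₁=-0.125, ω₁=-0.665, θ₂=0.004, ω₂=0.105, θ₃=0.023, ω₃=-0.030
apply F[20]=-10.000 → step 21: x=0.155, v=0.375, θ₁=-0.136, ω₁=-0.487, θ₂=0.007, ω₂=0.277, θ₃=0.023, ω₃=-0.022
apply F[21]=-10.000 → step 22: x=0.160, v=0.139, θ₁=-0.144, ω₁=-0.332, θ₂=0.015, ω₂=0.471, θ₃=0.022, ω₃=-0.017
apply F[22]=-10.000 → step 23: x=0.161, v=-0.092, θ₁=-0.149, ω₁=-0.194, θ₂=0.026, ω₂=0.687, θ₃=0.022, ω₃=-0.016
apply F[23]=-10.000 → step 24: x=0.157, v=-0.322, θ₁=-0.152, ω₁=-0.066, θ₂=0.042, ω₂=0.925, θ₃=0.022, ω₃=-0.021
apply F[24]=-10.000 → step 25: x=0.148, v=-0.555, θ₁=-0.152, ω₁=0.058, θ₂=0.064, ω₂=1.185, θ₃=0.021, ω₃=-0.034
apply F[25]=-10.000 → step 26: x=0.134, v=-0.794, θ₁=-0.150, ω₁=0.185, θ₂=0.090, ω₂=1.466, θ₃=0.020, ω₃=-0.055
Max |angle| over trajectory = 0.152 rad = 8.7°.

Answer: 8.7°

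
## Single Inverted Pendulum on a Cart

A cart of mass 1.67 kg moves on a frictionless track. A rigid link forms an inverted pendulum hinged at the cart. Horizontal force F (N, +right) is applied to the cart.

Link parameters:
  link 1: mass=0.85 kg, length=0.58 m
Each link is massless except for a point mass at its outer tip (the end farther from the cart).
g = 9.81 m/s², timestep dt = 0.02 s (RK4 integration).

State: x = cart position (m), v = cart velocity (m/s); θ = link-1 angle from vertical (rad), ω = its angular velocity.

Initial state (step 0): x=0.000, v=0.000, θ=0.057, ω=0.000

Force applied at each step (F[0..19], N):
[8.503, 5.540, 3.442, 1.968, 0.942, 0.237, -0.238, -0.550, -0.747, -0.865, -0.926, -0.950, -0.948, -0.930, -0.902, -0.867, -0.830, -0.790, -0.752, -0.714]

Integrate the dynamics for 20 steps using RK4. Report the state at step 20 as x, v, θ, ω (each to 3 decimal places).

apply F[0]=+8.503 → step 1: x=0.001, v=0.096, θ=0.056, ω=-0.146
apply F[1]=+5.540 → step 2: x=0.003, v=0.157, θ=0.052, ω=-0.233
apply F[2]=+3.442 → step 3: x=0.007, v=0.193, θ=0.047, ω=-0.279
apply F[3]=+1.968 → step 4: x=0.011, v=0.212, θ=0.041, ω=-0.297
apply F[4]=+0.942 → step 5: x=0.015, v=0.220, θ=0.035, ω=-0.297
apply F[5]=+0.237 → step 6: x=0.020, v=0.220, θ=0.029, ω=-0.286
apply F[6]=-0.238 → step 7: x=0.024, v=0.214, θ=0.024, ω=-0.267
apply F[7]=-0.550 → step 8: x=0.028, v=0.205, θ=0.018, ω=-0.245
apply F[8]=-0.747 → step 9: x=0.032, v=0.195, θ=0.014, ω=-0.222
apply F[9]=-0.865 → step 10: x=0.036, v=0.183, θ=0.010, ω=-0.198
apply F[10]=-0.926 → step 11: x=0.040, v=0.172, θ=0.006, ω=-0.175
apply F[11]=-0.950 → step 12: x=0.043, v=0.160, θ=0.003, ω=-0.153
apply F[12]=-0.948 → step 13: x=0.046, v=0.148, θ=-0.000, ω=-0.133
apply F[13]=-0.930 → step 14: x=0.049, v=0.137, θ=-0.003, ω=-0.114
apply F[14]=-0.902 → step 15: x=0.052, v=0.127, θ=-0.005, ω=-0.098
apply F[15]=-0.867 → step 16: x=0.054, v=0.117, θ=-0.007, ω=-0.083
apply F[16]=-0.830 → step 17: x=0.056, v=0.108, θ=-0.008, ω=-0.069
apply F[17]=-0.790 → step 18: x=0.058, v=0.099, θ=-0.009, ω=-0.058
apply F[18]=-0.752 → step 19: x=0.060, v=0.091, θ=-0.010, ω=-0.047
apply F[19]=-0.714 → step 20: x=0.062, v=0.084, θ=-0.011, ω=-0.038

Answer: x=0.062, v=0.084, θ=-0.011, ω=-0.038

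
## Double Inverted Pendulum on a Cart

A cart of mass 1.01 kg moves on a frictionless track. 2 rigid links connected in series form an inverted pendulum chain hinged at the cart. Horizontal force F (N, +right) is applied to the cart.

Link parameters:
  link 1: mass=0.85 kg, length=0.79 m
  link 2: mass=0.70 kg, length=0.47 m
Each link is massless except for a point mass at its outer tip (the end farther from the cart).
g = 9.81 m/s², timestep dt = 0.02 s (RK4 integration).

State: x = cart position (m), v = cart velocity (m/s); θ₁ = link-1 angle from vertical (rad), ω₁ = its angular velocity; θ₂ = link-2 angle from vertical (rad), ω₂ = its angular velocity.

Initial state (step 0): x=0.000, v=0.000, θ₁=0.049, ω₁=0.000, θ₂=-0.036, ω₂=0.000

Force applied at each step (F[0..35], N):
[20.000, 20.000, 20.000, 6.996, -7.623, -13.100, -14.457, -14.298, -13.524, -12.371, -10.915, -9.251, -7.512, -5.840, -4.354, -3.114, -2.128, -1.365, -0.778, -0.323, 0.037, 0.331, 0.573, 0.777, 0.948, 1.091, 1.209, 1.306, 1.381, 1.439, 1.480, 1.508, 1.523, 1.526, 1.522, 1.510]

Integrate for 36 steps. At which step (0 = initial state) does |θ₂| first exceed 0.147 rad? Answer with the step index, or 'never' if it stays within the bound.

apply F[0]=+20.000 → step 1: x=0.004, v=0.381, θ₁=0.044, ω₁=-0.451, θ₂=-0.037, ω₂=-0.069
apply F[1]=+20.000 → step 2: x=0.015, v=0.765, θ₁=0.031, ω₁=-0.911, θ₂=-0.039, ω₂=-0.128
apply F[2]=+20.000 → step 3: x=0.034, v=1.155, θ₁=0.008, ω₁=-1.389, θ₂=-0.042, ω₂=-0.171
apply F[3]=+6.996 → step 4: x=0.059, v=1.295, θ₁=-0.022, ω₁=-1.562, θ₂=-0.045, ω₂=-0.194
apply F[4]=-7.623 → step 5: x=0.083, v=1.154, θ₁=-0.051, ω₁=-1.390, θ₂=-0.049, ω₂=-0.201
apply F[5]=-13.100 → step 6: x=0.104, v=0.912, θ₁=-0.076, ω₁=-1.103, θ₂=-0.053, ω₂=-0.192
apply F[6]=-14.457 → step 7: x=0.120, v=0.653, θ₁=-0.095, ω₁=-0.804, θ₂=-0.057, ω₂=-0.168
apply F[7]=-14.298 → step 8: x=0.130, v=0.403, θ₁=-0.108, ω₁=-0.524, θ₂=-0.060, ω₂=-0.132
apply F[8]=-13.524 → step 9: x=0.136, v=0.173, θ₁=-0.116, ω₁=-0.274, θ₂=-0.062, ω₂=-0.088
apply F[9]=-12.371 → step 10: x=0.137, v=-0.033, θ₁=-0.120, ω₁=-0.058, θ₂=-0.063, ω₂=-0.042
apply F[10]=-10.915 → step 11: x=0.135, v=-0.209, θ₁=-0.119, ω₁=0.122, θ₂=-0.064, ω₂=0.005
apply F[11]=-9.251 → step 12: x=0.129, v=-0.355, θ₁=-0.115, ω₁=0.264, θ₂=-0.063, ω₂=0.049
apply F[12]=-7.512 → step 13: x=0.121, v=-0.468, θ₁=-0.109, ω₁=0.369, θ₂=-0.062, ω₂=0.088
apply F[13]=-5.840 → step 14: x=0.111, v=-0.552, θ₁=-0.101, ω₁=0.438, θ₂=-0.060, ω₂=0.122
apply F[14]=-4.354 → step 15: x=0.099, v=-0.609, θ₁=-0.091, ω₁=0.479, θ₂=-0.057, ω₂=0.151
apply F[15]=-3.114 → step 16: x=0.087, v=-0.645, θ₁=-0.082, ω₁=0.496, θ₂=-0.054, ω₂=0.174
apply F[16]=-2.128 → step 17: x=0.074, v=-0.664, θ₁=-0.072, ω₁=0.497, θ₂=-0.050, ω₂=0.193
apply F[17]=-1.365 → step 18: x=0.060, v=-0.671, θ₁=-0.062, ω₁=0.486, θ₂=-0.046, ω₂=0.207
apply F[18]=-0.778 → step 19: x=0.047, v=-0.670, θ₁=-0.052, ω₁=0.467, θ₂=-0.042, ω₂=0.217
apply F[19]=-0.323 → step 20: x=0.034, v=-0.662, θ₁=-0.043, ω₁=0.444, θ₂=-0.037, ω₂=0.223
apply F[20]=+0.037 → step 21: x=0.021, v=-0.650, θ₁=-0.035, ω₁=0.418, θ₂=-0.033, ω₂=0.226
apply F[21]=+0.331 → step 22: x=0.008, v=-0.634, θ₁=-0.027, ω₁=0.390, θ₂=-0.028, ω₂=0.226
apply F[22]=+0.573 → step 23: x=-0.005, v=-0.616, θ₁=-0.019, ω₁=0.362, θ₂=-0.024, ω₂=0.223
apply F[23]=+0.777 → step 24: x=-0.017, v=-0.596, θ₁=-0.012, ω₁=0.334, θ₂=-0.020, ω₂=0.219
apply F[24]=+0.948 → step 25: x=-0.029, v=-0.575, θ₁=-0.006, ω₁=0.307, θ₂=-0.015, ω₂=0.212
apply F[25]=+1.091 → step 26: x=-0.040, v=-0.552, θ₁=0.000, ω₁=0.280, θ₂=-0.011, ω₂=0.205
apply F[26]=+1.209 → step 27: x=-0.051, v=-0.529, θ₁=0.005, ω₁=0.253, θ₂=-0.007, ω₂=0.196
apply F[27]=+1.306 → step 28: x=-0.061, v=-0.506, θ₁=0.010, ω₁=0.228, θ₂=-0.003, ω₂=0.186
apply F[28]=+1.381 → step 29: x=-0.071, v=-0.482, θ₁=0.014, ω₁=0.204, θ₂=0.000, ω₂=0.175
apply F[29]=+1.439 → step 30: x=-0.080, v=-0.458, θ₁=0.018, ω₁=0.181, θ₂=0.004, ω₂=0.164
apply F[30]=+1.480 → step 31: x=-0.089, v=-0.435, θ₁=0.022, ω₁=0.160, θ₂=0.007, ω₂=0.153
apply F[31]=+1.508 → step 32: x=-0.098, v=-0.412, θ₁=0.025, ω₁=0.140, θ₂=0.010, ω₂=0.142
apply F[32]=+1.523 → step 33: x=-0.106, v=-0.390, θ₁=0.027, ω₁=0.121, θ₂=0.013, ω₂=0.131
apply F[33]=+1.526 → step 34: x=-0.113, v=-0.368, θ₁=0.030, ω₁=0.104, θ₂=0.015, ω₂=0.120
apply F[34]=+1.522 → step 35: x=-0.121, v=-0.347, θ₁=0.031, ω₁=0.088, θ₂=0.017, ω₂=0.109
apply F[35]=+1.510 → step 36: x=-0.127, v=-0.327, θ₁=0.033, ω₁=0.073, θ₂=0.019, ω₂=0.098
max |θ₂| = 0.064 ≤ 0.147 over all 37 states.

Answer: never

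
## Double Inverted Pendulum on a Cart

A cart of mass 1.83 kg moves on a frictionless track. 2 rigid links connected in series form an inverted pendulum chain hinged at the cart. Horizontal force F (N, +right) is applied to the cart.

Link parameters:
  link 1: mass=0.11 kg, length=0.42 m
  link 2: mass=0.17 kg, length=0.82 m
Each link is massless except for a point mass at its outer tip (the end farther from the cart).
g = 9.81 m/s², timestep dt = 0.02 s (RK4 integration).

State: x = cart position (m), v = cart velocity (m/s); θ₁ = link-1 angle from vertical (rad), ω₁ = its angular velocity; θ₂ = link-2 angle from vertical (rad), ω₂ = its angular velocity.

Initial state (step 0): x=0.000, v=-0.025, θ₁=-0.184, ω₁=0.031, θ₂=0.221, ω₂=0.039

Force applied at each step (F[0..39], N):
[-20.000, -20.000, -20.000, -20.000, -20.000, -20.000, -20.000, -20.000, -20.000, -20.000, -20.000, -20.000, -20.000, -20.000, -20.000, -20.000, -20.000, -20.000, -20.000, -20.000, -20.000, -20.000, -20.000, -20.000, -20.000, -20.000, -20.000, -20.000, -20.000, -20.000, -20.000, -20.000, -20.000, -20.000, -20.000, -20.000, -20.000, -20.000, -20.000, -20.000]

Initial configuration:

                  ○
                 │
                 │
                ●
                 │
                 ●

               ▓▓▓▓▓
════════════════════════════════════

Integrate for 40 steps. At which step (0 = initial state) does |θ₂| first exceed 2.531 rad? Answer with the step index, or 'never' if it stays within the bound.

Answer: 33

Derivation:
apply F[0]=-20.000 → step 1: x=-0.003, v=-0.238, θ₁=-0.182, ω₁=0.197, θ₂=0.224, ω₂=0.267
apply F[1]=-20.000 → step 2: x=-0.010, v=-0.452, θ₁=-0.176, ω₁=0.369, θ₂=0.232, ω₂=0.494
apply F[2]=-20.000 → step 3: x=-0.021, v=-0.666, θ₁=-0.167, ω₁=0.552, θ₂=0.244, ω₂=0.717
apply F[3]=-20.000 → step 4: x=-0.036, v=-0.880, θ₁=-0.154, ω₁=0.751, θ₂=0.260, ω₂=0.934
apply F[4]=-20.000 → step 5: x=-0.056, v=-1.095, θ₁=-0.137, ω₁=0.973, θ₂=0.281, ω₂=1.144
apply F[5]=-20.000 → step 6: x=-0.080, v=-1.311, θ₁=-0.115, ω₁=1.223, θ₂=0.306, ω₂=1.343
apply F[6]=-20.000 → step 7: x=-0.108, v=-1.527, θ₁=-0.088, ω₁=1.508, θ₂=0.335, ω₂=1.527
apply F[7]=-20.000 → step 8: x=-0.141, v=-1.744, θ₁=-0.054, ω₁=1.837, θ₂=0.367, ω₂=1.693
apply F[8]=-20.000 → step 9: x=-0.178, v=-1.962, θ₁=-0.014, ω₁=2.216, θ₂=0.402, ω₂=1.834
apply F[9]=-20.000 → step 10: x=-0.220, v=-2.181, θ₁=0.035, ω₁=2.654, θ₂=0.440, ω₂=1.945
apply F[10]=-20.000 → step 11: x=-0.265, v=-2.400, θ₁=0.093, ω₁=3.161, θ₂=0.480, ω₂=2.018
apply F[11]=-20.000 → step 12: x=-0.316, v=-2.619, θ₁=0.162, ω₁=3.743, θ₂=0.521, ω₂=2.046
apply F[12]=-20.000 → step 13: x=-0.370, v=-2.837, θ₁=0.243, ω₁=4.405, θ₂=0.561, ω₂=2.020
apply F[13]=-20.000 → step 14: x=-0.429, v=-3.051, θ₁=0.339, ω₁=5.146, θ₂=0.601, ω₂=1.940
apply F[14]=-20.000 → step 15: x=-0.492, v=-3.259, θ₁=0.449, ω₁=5.942, θ₂=0.639, ω₂=1.817
apply F[15]=-20.000 → step 16: x=-0.559, v=-3.456, θ₁=0.576, ω₁=6.737, θ₂=0.674, ω₂=1.693
apply F[16]=-20.000 → step 17: x=-0.630, v=-3.638, θ₁=0.718, ω₁=7.427, θ₂=0.707, ω₂=1.641
apply F[17]=-20.000 → step 18: x=-0.705, v=-3.802, θ₁=0.872, ω₁=7.898, θ₂=0.740, ω₂=1.752
apply F[18]=-20.000 → step 19: x=-0.782, v=-3.952, θ₁=1.032, ω₁=8.087, θ₂=0.778, ω₂=2.081
apply F[19]=-20.000 → step 20: x=-0.863, v=-4.094, θ₁=1.194, ω₁=8.017, θ₂=0.825, ω₂=2.612
apply F[20]=-20.000 → step 21: x=-0.946, v=-4.234, θ₁=1.351, ω₁=7.739, θ₂=0.884, ω₂=3.293
apply F[21]=-20.000 → step 22: x=-1.032, v=-4.374, θ₁=1.502, ω₁=7.285, θ₂=0.957, ω₂=4.072
apply F[22]=-20.000 → step 23: x=-1.121, v=-4.517, θ₁=1.642, ω₁=6.660, θ₂=1.047, ω₂=4.907
apply F[23]=-20.000 → step 24: x=-1.213, v=-4.661, θ₁=1.767, ω₁=5.848, θ₂=1.154, ω₂=5.771
apply F[24]=-20.000 → step 25: x=-1.307, v=-4.806, θ₁=1.874, ω₁=4.835, θ₂=1.278, ω₂=6.652
apply F[25]=-20.000 → step 26: x=-1.405, v=-4.948, θ₁=1.959, ω₁=3.621, θ₂=1.420, ω₂=7.547
apply F[26]=-20.000 → step 27: x=-1.505, v=-5.080, θ₁=2.018, ω₁=2.253, θ₂=1.580, ω₂=8.458
apply F[27]=-20.000 → step 28: x=-1.608, v=-5.191, θ₁=2.049, ω₁=0.916, θ₂=1.758, ω₂=9.331
apply F[28]=-20.000 → step 29: x=-1.713, v=-5.272, θ₁=2.058, ω₁=0.085, θ₂=1.952, ω₂=9.949
apply F[29]=-20.000 → step 30: x=-1.819, v=-5.336, θ₁=2.061, ω₁=0.381, θ₂=2.152, ω₂=9.973
apply F[30]=-20.000 → step 31: x=-1.926, v=-5.415, θ₁=2.081, ω₁=1.774, θ₂=2.346, ω₂=9.396
apply F[31]=-20.000 → step 32: x=-2.036, v=-5.519, θ₁=2.135, ω₁=3.650, θ₂=2.526, ω₂=8.521
apply F[32]=-20.000 → step 33: x=-2.147, v=-5.641, θ₁=2.227, ω₁=5.578, θ₂=2.686, ω₂=7.524
apply F[33]=-20.000 → step 34: x=-2.261, v=-5.770, θ₁=2.357, ω₁=7.399, θ₂=2.826, ω₂=6.438
apply F[34]=-20.000 → step 35: x=-2.378, v=-5.903, θ₁=2.522, ω₁=9.060, θ₂=2.943, ω₂=5.272
apply F[35]=-20.000 → step 36: x=-2.497, v=-6.043, θ₁=2.718, ω₁=10.491, θ₂=3.037, ω₂=4.100
apply F[36]=-20.000 → step 37: x=-2.620, v=-6.202, θ₁=2.938, ω₁=11.445, θ₂=3.109, ω₂=3.147
apply F[37]=-20.000 → step 38: x=-2.746, v=-6.402, θ₁=3.169, ω₁=11.460, θ₂=3.167, ω₂=2.782
apply F[38]=-20.000 → step 39: x=-2.876, v=-6.647, θ₁=3.390, ω₁=10.426, θ₂=3.225, ω₂=3.101
apply F[39]=-20.000 → step 40: x=-3.012, v=-6.912, θ₁=3.583, ω₁=8.868, θ₂=3.293, ω₂=3.744
|θ₂| = 2.686 > 2.531 first at step 33.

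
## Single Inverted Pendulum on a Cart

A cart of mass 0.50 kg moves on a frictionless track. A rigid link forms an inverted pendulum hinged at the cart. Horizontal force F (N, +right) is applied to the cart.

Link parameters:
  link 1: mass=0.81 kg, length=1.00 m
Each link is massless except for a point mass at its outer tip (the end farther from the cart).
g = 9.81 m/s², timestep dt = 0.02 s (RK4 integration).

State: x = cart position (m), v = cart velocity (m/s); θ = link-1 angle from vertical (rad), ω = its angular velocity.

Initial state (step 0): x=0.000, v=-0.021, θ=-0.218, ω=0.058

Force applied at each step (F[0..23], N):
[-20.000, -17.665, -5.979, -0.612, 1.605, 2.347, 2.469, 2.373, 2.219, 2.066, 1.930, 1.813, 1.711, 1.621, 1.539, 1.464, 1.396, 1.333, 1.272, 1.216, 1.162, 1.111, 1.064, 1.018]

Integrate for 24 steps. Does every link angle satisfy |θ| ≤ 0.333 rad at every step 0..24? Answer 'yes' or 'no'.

Answer: yes

Derivation:
apply F[0]=-20.000 → step 1: x=-0.007, v=-0.705, θ=-0.211, ω=0.684
apply F[1]=-17.665 → step 2: x=-0.027, v=-1.316, θ=-0.191, ω=1.243
apply F[2]=-5.979 → step 3: x=-0.056, v=-1.500, θ=-0.165, ω=1.390
apply F[3]=-0.612 → step 4: x=-0.085, v=-1.487, θ=-0.138, ω=1.347
apply F[4]=+1.605 → step 5: x=-0.114, v=-1.392, θ=-0.112, ω=1.229
apply F[5]=+2.347 → step 6: x=-0.141, v=-1.273, θ=-0.089, ω=1.091
apply F[6]=+2.469 → step 7: x=-0.165, v=-1.153, θ=-0.068, ω=0.956
apply F[7]=+2.373 → step 8: x=-0.187, v=-1.042, θ=-0.050, ω=0.833
apply F[8]=+2.219 → step 9: x=-0.207, v=-0.941, θ=-0.035, ω=0.724
apply F[9]=+2.066 → step 10: x=-0.225, v=-0.850, θ=-0.021, ω=0.627
apply F[10]=+1.930 → step 11: x=-0.241, v=-0.768, θ=-0.010, ω=0.543
apply F[11]=+1.813 → step 12: x=-0.256, v=-0.694, θ=0.000, ω=0.468
apply F[12]=+1.711 → step 13: x=-0.269, v=-0.627, θ=0.009, ω=0.402
apply F[13]=+1.621 → step 14: x=-0.281, v=-0.566, θ=0.017, ω=0.344
apply F[14]=+1.539 → step 15: x=-0.291, v=-0.511, θ=0.023, ω=0.292
apply F[15]=+1.464 → step 16: x=-0.301, v=-0.461, θ=0.028, ω=0.247
apply F[16]=+1.396 → step 17: x=-0.310, v=-0.415, θ=0.033, ω=0.207
apply F[17]=+1.333 → step 18: x=-0.318, v=-0.372, θ=0.037, ω=0.171
apply F[18]=+1.272 → step 19: x=-0.325, v=-0.334, θ=0.040, ω=0.140
apply F[19]=+1.216 → step 20: x=-0.331, v=-0.298, θ=0.042, ω=0.113
apply F[20]=+1.162 → step 21: x=-0.337, v=-0.265, θ=0.044, ω=0.089
apply F[21]=+1.111 → step 22: x=-0.342, v=-0.235, θ=0.046, ω=0.067
apply F[22]=+1.064 → step 23: x=-0.346, v=-0.208, θ=0.047, ω=0.049
apply F[23]=+1.018 → step 24: x=-0.350, v=-0.182, θ=0.048, ω=0.033
Max |angle| over trajectory = 0.218 rad; bound = 0.333 → within bound.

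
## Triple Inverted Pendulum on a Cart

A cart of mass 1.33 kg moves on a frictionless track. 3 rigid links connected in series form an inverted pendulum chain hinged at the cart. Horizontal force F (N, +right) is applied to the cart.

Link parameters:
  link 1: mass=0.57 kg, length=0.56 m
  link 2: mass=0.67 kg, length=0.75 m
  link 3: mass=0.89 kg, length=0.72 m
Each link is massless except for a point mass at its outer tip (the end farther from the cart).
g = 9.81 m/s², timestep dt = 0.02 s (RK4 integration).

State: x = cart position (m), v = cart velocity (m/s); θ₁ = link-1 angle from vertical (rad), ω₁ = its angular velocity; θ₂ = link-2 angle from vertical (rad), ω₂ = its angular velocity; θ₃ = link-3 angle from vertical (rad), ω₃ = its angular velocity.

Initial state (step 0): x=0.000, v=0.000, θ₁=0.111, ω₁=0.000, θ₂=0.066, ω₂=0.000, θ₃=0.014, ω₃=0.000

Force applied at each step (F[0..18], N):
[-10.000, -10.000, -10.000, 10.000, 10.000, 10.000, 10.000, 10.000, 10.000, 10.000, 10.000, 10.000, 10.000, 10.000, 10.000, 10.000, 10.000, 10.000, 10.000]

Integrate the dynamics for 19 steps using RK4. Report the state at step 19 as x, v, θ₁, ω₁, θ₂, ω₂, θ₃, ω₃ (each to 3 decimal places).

Answer: x=0.044, v=0.991, θ₁=0.759, ω₁=2.671, θ₂=-0.368, ω₂=-2.762, θ₃=-0.050, ω₃=-0.197

Derivation:
apply F[0]=-10.000 → step 1: x=-0.002, v=-0.181, θ₁=0.115, ω₁=0.400, θ₂=0.066, ω₂=-0.024, θ₃=0.014, ω₃=-0.029
apply F[1]=-10.000 → step 2: x=-0.007, v=-0.364, θ₁=0.127, ω₁=0.810, θ₂=0.065, ω₂=-0.054, θ₃=0.013, ω₃=-0.057
apply F[2]=-10.000 → step 3: x=-0.016, v=-0.548, θ₁=0.148, ω₁=1.238, θ₂=0.064, ω₂=-0.096, θ₃=0.011, ω₃=-0.083
apply F[3]=+10.000 → step 4: x=-0.026, v=-0.445, θ₁=0.172, ω₁=1.201, θ₂=0.061, ω₂=-0.169, θ₃=0.009, ω₃=-0.114
apply F[4]=+10.000 → step 5: x=-0.034, v=-0.349, θ₁=0.196, ω₁=1.208, θ₂=0.057, ω₂=-0.268, θ₃=0.007, ω₃=-0.144
apply F[5]=+10.000 → step 6: x=-0.040, v=-0.258, θ₁=0.220, ω₁=1.256, θ₂=0.050, ω₂=-0.391, θ₃=0.004, ω₃=-0.172
apply F[6]=+10.000 → step 7: x=-0.045, v=-0.172, θ₁=0.246, ω₁=1.340, θ₂=0.041, ω₂=-0.539, θ₃=0.000, ω₃=-0.196
apply F[7]=+10.000 → step 8: x=-0.047, v=-0.088, θ₁=0.274, ω₁=1.457, θ₂=0.028, ω₂=-0.709, θ₃=-0.004, ω₃=-0.214
apply F[8]=+10.000 → step 9: x=-0.048, v=-0.006, θ₁=0.305, ω₁=1.599, θ₂=0.012, ω₂=-0.899, θ₃=-0.009, ω₃=-0.227
apply F[9]=+10.000 → step 10: x=-0.047, v=0.076, θ₁=0.338, ω₁=1.757, θ₂=-0.008, ω₂=-1.105, θ₃=-0.013, ω₃=-0.232
apply F[10]=+10.000 → step 11: x=-0.045, v=0.161, θ₁=0.375, ω₁=1.922, θ₂=-0.032, ω₂=-1.320, θ₃=-0.018, ω₃=-0.231
apply F[11]=+10.000 → step 12: x=-0.041, v=0.250, θ₁=0.415, ω₁=2.081, θ₂=-0.061, ω₂=-1.536, θ₃=-0.022, ω₃=-0.224
apply F[12]=+10.000 → step 13: x=-0.035, v=0.344, θ₁=0.458, ω₁=2.226, θ₂=-0.093, ω₂=-1.746, θ₃=-0.027, ω₃=-0.214
apply F[13]=+10.000 → step 14: x=-0.027, v=0.443, θ₁=0.504, ω₁=2.352, θ₂=-0.130, ω₂=-1.946, θ₃=-0.031, ω₃=-0.202
apply F[14]=+10.000 → step 15: x=-0.017, v=0.546, θ₁=0.552, ω₁=2.455, θ₂=-0.171, ω₂=-2.134, θ₃=-0.035, ω₃=-0.192
apply F[15]=+10.000 → step 16: x=-0.005, v=0.654, θ₁=0.602, ω₁=2.537, θ₂=-0.216, ω₂=-2.307, θ₃=-0.039, ω₃=-0.184
apply F[16]=+10.000 → step 17: x=0.009, v=0.764, θ₁=0.653, ω₁=2.598, θ₂=-0.263, ω₂=-2.469, θ₃=-0.042, ω₃=-0.182
apply F[17]=+10.000 → step 18: x=0.025, v=0.877, θ₁=0.706, ω₁=2.642, θ₂=-0.314, ω₂=-2.620, θ₃=-0.046, ω₃=-0.185
apply F[18]=+10.000 → step 19: x=0.044, v=0.991, θ₁=0.759, ω₁=2.671, θ₂=-0.368, ω₂=-2.762, θ₃=-0.050, ω₃=-0.197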